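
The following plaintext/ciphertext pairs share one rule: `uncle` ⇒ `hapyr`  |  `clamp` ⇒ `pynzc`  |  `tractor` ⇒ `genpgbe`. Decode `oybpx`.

Compare letters: u→h is +13, n→a is +13, c→p is +13 — a constant shift. Every letter moves 13 places later in the alphabet, wrapping around z→a.
Decoding oybpx: o−13=b, y−13=l, b−13=o, p−13=c, x−13=k.

block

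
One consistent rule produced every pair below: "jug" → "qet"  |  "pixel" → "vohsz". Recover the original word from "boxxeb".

The output letters match the input read backwards, each shifted +10: jug reversed is guj. The word is reversed, then every letter is shifted forward by 10.
Decoding boxxeb: shift back: b−10=r, o−10=e, x−10=n, x−10=n, e−10=u, b−10=r → rennur; then reverse → runner.

runner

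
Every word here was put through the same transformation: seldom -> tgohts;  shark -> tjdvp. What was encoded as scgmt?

In seldom: s→t is +1, e→g is +2, l→o is +3, d→h is +4 — the shift increases by 1 each position. Each letter shifts forward by (position + 1), i.e. 1, 2, 3, … — the shift grows by one for each successive letter.
Decoding scgmt: s−1=r, c−2=a, g−3=d, m−4=i, t−5=o.

radio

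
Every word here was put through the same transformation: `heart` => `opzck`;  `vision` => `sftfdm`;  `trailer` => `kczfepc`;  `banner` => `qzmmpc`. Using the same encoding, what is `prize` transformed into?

ucfip

h(7)→o(14) and e(4)→p(15) fit y≡17x+25 (mod 26); the inverse of 17 mod 26 is 23. Treating letters as 0–25, the rule is x ↦ 17x + 25 (mod 26).
For prize: p(15)→17·15+25≡20=u; r(17)→17·17+25≡2=c; i(8)→17·8+25≡5=f; z(25)→17·25+25≡8=i; e(4)→17·4+25≡15=p (all mod 26).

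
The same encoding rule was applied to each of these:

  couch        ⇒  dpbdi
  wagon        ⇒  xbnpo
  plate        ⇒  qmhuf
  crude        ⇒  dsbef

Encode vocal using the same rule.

Shifts by position in couch: pos 0: c→d (+1), pos 1: o→p (+1), pos 2: u→b (+7), pos 3: c→d (+1), pos 4: h→i (+1) — repeating every 3. A repeating key of period 3 is used — shifts +1, +1, +7 over and over.
On vocal: v+1=w, o+1=p, c+7=j, a+1=b, l+1=m.

wpjbm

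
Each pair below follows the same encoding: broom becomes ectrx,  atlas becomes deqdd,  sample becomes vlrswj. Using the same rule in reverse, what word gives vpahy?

Shifts by position in broom: pos 0: b→e (+3), pos 1: r→c (+11), pos 2: o→t (+5), pos 3: o→r (+3), pos 4: m→x (+11) — repeating every 3. It's a Vigenère-style cipher with numeric key [3,11,5]: position i shifts by key[i mod 3].
Decoding vpahy: v−3=s, p−11=e, a−5=v, h−3=e, y−11=n.

seven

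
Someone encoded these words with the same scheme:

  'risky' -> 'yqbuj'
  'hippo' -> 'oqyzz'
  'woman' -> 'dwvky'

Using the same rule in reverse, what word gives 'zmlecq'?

In risky: r→y is +7, i→q is +8, s→b is +9, k→u is +10 — the shift increases by 1 each position. Each letter shifts forward by (position + 7), i.e. 7, 8, 9, … — the shift grows by one for each successive letter.
Undoing it on zmlecq: z−7=s, m−8=e, l−9=c, e−10=u, c−11=r, q−12=e.

secure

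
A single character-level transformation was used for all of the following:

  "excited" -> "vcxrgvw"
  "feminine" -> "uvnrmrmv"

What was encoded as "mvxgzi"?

nectar

Letters are reflected about the middle of the alphabet (position → 25−position): Atbash.
Reversing it on mvxgzi: m↔n, v↔e, x↔c, g↔t, z↔a, i↔r.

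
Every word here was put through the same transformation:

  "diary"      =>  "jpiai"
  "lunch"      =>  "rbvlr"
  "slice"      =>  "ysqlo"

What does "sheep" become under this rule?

yomnz

In diary: d→j is +6, i→p is +7, a→i is +8, r→a is +9 — the shift increases by 1 each position. Each letter shifts forward by (position + 6), i.e. 6, 7, 8, … — the shift grows by one for each successive letter.
On sheep: s+6=y, h+7=o, e+8=m, e+9=n, p+10=z.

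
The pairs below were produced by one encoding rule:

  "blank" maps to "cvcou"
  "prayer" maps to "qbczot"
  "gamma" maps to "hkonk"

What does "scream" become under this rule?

tmtfko

Shifts by position in blank: pos 0: b→c (+1), pos 1: l→v (+10), pos 2: a→c (+2), pos 3: n→o (+1), pos 4: k→u (+10) — repeating every 3. A repeating key of period 3 is used — shifts +1, +10, +2 over and over.
For scream: s+1=t, c+10=m, r+2=t, e+1=f, a+10=k, m+2=o.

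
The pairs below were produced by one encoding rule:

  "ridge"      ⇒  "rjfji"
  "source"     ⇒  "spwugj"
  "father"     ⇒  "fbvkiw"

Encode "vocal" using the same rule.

vpedp

In ridge: r→r is +0, i→j is +1, d→f is +2, g→j is +3 — the shift increases by 1 each position. Each letter shifts forward by its position index (0, 1, 2, …) — the shift grows by one for each successive letter.
Applying it to vocal: v+0=v, o+1=p, c+2=e, a+3=d, l+4=p.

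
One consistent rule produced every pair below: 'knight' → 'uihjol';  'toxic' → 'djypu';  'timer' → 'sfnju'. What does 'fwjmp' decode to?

olive

The output letters match the input read backwards, each shifted +1: knight reversed is thgink. The word is reversed, then every letter is shifted forward by 1.
Reversing it on fwjmp: shift back: f−1=e, w−1=v, j−1=i, m−1=l, p−1=o → evilo; then reverse → olive.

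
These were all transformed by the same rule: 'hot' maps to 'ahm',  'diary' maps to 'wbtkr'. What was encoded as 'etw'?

lad

It's a constant shift of +19 (ROT19).
Reversing it on etw: e−19=l, t−19=a, w−19=d.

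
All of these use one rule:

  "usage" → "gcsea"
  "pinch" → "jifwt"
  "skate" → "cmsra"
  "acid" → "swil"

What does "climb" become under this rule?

u(20)→g(6) and s(18)→c(2) fit y≡15x+18 (mod 26); the inverse of 15 mod 26 is 7. Each letter's alphabet position (a=0..z=25) is mapped through 15·x+18 mod 26 — an affine cipher.
For climb: c(2)→15·2+18≡22=w; l(11)→15·11+18≡1=b; i(8)→15·8+18≡8=i; m(12)→15·12+18≡16=q; b(1)→15·1+18≡7=h (all mod 26).

wbiqh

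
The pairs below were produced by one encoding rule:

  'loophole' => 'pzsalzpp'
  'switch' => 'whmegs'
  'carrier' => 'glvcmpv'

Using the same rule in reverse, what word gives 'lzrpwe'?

Shifts by position in loophole: pos 0: l→p (+4), pos 1: o→z (+11), pos 2: o→s (+4), pos 3: p→a (+11) — repeating every 2. A repeating key of period 2 is used — shifts +4, +11 over and over.
Undoing it on lzrpwe: l−4=h, z−11=o, r−4=n, p−11=e, w−4=s, e−11=t.

honest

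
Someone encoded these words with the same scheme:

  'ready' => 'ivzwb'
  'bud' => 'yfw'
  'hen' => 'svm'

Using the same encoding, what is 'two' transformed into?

Each pair mirrors across the alphabet (r↔i, e↔v, a↔z): positions sum to 25. This is the alphabet-reversal cipher (Atbash): a becomes z, b becomes y, etc.
For two: t↔g, w↔d, o↔l.

gdl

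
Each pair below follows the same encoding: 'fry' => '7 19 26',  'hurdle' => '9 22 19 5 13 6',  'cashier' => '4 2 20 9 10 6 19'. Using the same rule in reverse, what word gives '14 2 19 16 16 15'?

maroon

f is letter #6 and maps to 7: an offset of 1. The number is (letter's place in the alphabet, a=1) + 1.
Undoing it on 14 2 19 16 16 15: 14→(14−1)÷1=13=m, 2→(2−1)÷1=1=a, 19→(19−1)÷1=18=r, 16→(16−1)÷1=15=o, 16→(16−1)÷1=15=o, 15→(15−1)÷1=14=n.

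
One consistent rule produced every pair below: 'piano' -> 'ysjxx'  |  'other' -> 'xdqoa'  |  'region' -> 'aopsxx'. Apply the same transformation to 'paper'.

The shifts repeat in a cycle of length 2: positions 0,1,… shift by +9, +10, then the pattern repeats.
For paper: p+9=y, a+10=k, p+9=y, e+10=o, r+9=a.

ykyoa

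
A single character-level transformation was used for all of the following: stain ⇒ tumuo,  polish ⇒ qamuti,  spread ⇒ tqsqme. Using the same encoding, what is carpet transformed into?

dmsqqu

The shift depends on letter class: consonant s→t is +1, but vowel a→m is +12. Two shifts are in play — +12 for a/e/i/o/u, +1 for every other letter.
On carpet: c(cons)+1=d, a(vowel)+12=m, r(cons)+1=s, p(cons)+1=q, e(vowel)+12=q, t(cons)+1=u.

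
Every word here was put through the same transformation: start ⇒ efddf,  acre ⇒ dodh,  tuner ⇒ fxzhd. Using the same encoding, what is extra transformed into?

hjfdd

The shift depends on letter class: consonant s→e is +12, but vowel a→d is +3. Vowels shift forward by 3 and consonants shift forward by 12.
On extra: e(vowel)+3=h, x(cons)+12=j, t(cons)+12=f, r(cons)+12=d, a(vowel)+3=d.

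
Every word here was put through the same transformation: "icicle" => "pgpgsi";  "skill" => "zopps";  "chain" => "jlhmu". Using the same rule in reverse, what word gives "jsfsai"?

A repeating key of period 2 is used — shifts +7, +4 over and over.
Reversing it on jsfsai: j−7=c, s−4=o, f−7=y, s−4=o, a−7=t, i−4=e.

coyote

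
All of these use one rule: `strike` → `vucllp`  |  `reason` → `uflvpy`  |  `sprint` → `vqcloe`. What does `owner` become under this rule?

rxyhs

Shifts by position in strike: pos 0: s→v (+3), pos 1: t→u (+1), pos 2: r→c (+11), pos 3: i→l (+3), pos 4: k→l (+1), pos 5: e→p (+11) — repeating every 3. A repeating key of period 3 is used — shifts +3, +1, +11 over and over.
On owner: o+3=r, w+1=x, n+11=y, e+3=h, r+1=s.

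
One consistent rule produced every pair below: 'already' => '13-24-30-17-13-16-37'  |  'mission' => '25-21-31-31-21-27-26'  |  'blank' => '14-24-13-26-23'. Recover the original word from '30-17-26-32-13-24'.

The number is (letter's place in the alphabet, a=1) + 12.
Undoing it on 30-17-26-32-13-24: 30→(30−12)÷1=18=r, 17→(17−12)÷1=5=e, 26→(26−12)÷1=14=n, 32→(32−12)÷1=20=t, 13→(13−12)÷1=1=a, 24→(24−12)÷1=12=l.

rental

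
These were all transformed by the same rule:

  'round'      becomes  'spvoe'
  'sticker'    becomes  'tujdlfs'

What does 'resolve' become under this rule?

Each letter is shifted forward by 1 in the alphabet (a Caesar shift of +1).
On resolve: r+1=s, e+1=f, s+1=t, o+1=p, l+1=m, v+1=w, e+1=f.

sftpmwf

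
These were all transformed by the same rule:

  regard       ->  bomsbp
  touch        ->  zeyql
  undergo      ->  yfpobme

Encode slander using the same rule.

r(17)→b(1) and e(4)→o(14) fit y≡25x+18 (mod 26); the inverse of 25 mod 26 is 25. This is an affine cipher: with a=0,…,z=25, each position x becomes (25x+18) mod 26.
Applying it to slander: s(18)→25·18+18≡0=a; l(11)→25·11+18≡7=h; a(0)→25·0+18≡18=s; n(13)→25·13+18≡5=f; d(3)→25·3+18≡15=p; e(4)→25·4+18≡14=o; r(17)→25·17+18≡1=b (all mod 26).

ahsfpob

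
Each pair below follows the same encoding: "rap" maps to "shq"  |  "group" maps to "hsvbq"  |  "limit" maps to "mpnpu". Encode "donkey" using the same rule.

The shift depends on letter class: consonant r→s is +1, but vowel a→h is +7. Two shifts are in play — +7 for a/e/i/o/u, +1 for every other letter.
For donkey: d(cons)+1=e, o(vowel)+7=v, n(cons)+1=o, k(cons)+1=l, e(vowel)+7=l, y(cons)+1=z.

evollz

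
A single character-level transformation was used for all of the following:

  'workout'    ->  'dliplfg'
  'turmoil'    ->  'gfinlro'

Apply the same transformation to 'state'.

hgzgv

Each pair mirrors across the alphabet (w↔d, o↔l, r↔i): positions sum to 25. Letters are reflected about the middle of the alphabet (position → 25−position): Atbash.
For state: s↔h, t↔g, a↔z, t↔g, e↔v.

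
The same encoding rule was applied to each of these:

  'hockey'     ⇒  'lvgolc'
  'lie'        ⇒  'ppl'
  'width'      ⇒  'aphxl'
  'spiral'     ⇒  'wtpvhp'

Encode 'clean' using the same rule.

gplhr

The shift depends on letter class: consonant h→l is +4, but vowel o→v is +7. The rule splits by letter class: vowels +7, consonants +4.
Applying it to clean: c(cons)+4=g, l(cons)+4=p, e(vowel)+7=l, a(vowel)+7=h, n(cons)+4=r.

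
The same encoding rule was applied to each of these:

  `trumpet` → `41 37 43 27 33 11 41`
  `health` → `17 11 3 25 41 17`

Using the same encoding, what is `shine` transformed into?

39 17 19 29 11

With a=1..z=26, the number is 2·pos + 1.
On shine: s=19→39, h=8→17, i=9→19, n=14→29, e=5→11.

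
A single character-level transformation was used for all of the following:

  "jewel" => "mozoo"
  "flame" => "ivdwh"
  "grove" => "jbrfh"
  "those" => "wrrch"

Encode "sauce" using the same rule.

vkxmh

The shifts repeat in a cycle of length 2: positions 0,1,… shift by +3, +10, then the pattern repeats.
On sauce: s+3=v, a+10=k, u+3=x, c+10=m, e+3=h.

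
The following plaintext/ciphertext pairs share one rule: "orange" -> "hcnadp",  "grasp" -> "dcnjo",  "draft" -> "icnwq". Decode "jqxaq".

stunt

Treating letters as 0–25, the rule is x ↦ 7x + 13 (mod 26).
Decoding jqxaq: j(9)→15·(9−13)≡18=s; q(16)→15·(16−13)≡19=t; x(23)→15·(23−13)≡20=u; a(0)→15·(0−13)≡13=n; q(16)→15·(16−13)≡19=t (all mod 26).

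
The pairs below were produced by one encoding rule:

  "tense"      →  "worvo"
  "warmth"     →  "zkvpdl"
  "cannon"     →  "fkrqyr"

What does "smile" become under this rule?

vwmoo

Shifts by position in tense: pos 0: t→w (+3), pos 1: e→o (+10), pos 2: n→r (+4), pos 3: s→v (+3), pos 4: e→o (+10) — repeating every 3. The shifts repeat in a cycle of length 3: positions 0,1,… shift by +3, +10, +4, then the pattern repeats.
On smile: s+3=v, m+10=w, i+4=m, l+3=o, e+10=o.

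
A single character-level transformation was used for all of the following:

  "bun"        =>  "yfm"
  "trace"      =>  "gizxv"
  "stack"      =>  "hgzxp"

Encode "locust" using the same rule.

Each letter is replaced by its mirror in the alphabet: a↔z, b↔y, c↔x, and so on (the Atbash cipher).
For locust: l↔o, o↔l, c↔x, u↔f, s↔h, t↔g.

olxfhg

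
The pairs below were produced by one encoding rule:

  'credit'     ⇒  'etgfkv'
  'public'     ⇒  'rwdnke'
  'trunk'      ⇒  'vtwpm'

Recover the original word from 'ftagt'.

dryer

Compare letters: c→e is +2, r→t is +2, e→g is +2 — a constant shift. This is a Caesar cipher with shift 2.
Decoding ftagt: f−2=d, t−2=r, a−2=y, g−2=e, t−2=r.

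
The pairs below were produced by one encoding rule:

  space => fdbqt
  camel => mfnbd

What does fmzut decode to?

The output letters match the input read backwards, each shifted +1: space reversed is ecaps. Read the word backwards and shift each letter +1.
Undoing it on fmzut: shift back: f−1=e, m−1=l, z−1=y, u−1=t, t−1=s → elyts; then reverse → style.

style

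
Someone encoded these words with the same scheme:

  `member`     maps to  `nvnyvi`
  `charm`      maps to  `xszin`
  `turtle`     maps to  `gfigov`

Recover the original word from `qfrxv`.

Each pair mirrors across the alphabet (m↔n, e↔v, m↔n): positions sum to 25. This is the alphabet-reversal cipher (Atbash): a becomes z, b becomes y, etc.
Reversing it on qfrxv: q↔j, f↔u, r↔i, x↔c, v↔e.

juice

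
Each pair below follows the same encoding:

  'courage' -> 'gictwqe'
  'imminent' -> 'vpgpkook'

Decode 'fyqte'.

crowd

The output letters match the input read backwards, each shifted +2: courage reversed is egaruoc. The word is reversed, then every letter is shifted forward by 2.
Reversing it on fyqte: shift back: f−2=d, y−2=w, q−2=o, t−2=r, e−2=c → dworc; then reverse → crowd.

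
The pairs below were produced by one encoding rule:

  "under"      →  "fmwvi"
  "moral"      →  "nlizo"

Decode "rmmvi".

Each pair mirrors across the alphabet (u↔f, n↔m, d↔w): positions sum to 25. This is the alphabet-reversal cipher (Atbash): a becomes z, b becomes y, etc.
Decoding rmmvi: r↔i, m↔n, m↔n, v↔e, i↔r.

inner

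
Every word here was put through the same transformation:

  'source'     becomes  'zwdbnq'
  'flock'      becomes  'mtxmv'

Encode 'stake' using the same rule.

In source: s→z is +7, o→w is +8, u→d is +9, r→b is +10 — the shift increases by 1 each position. The shift increases by 1 at each position, starting from +7: 7, 8, 9, ….
On stake: s+7=z, t+8=b, a+9=j, k+10=u, e+11=p.

zbjup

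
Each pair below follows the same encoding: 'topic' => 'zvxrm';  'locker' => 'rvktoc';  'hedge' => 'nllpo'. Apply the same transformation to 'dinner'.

In topic: t→z is +6, o→v is +7, p→x is +8, i→r is +9 — the shift increases by 1 each position. Letter i (0-indexed) is shifted by i+6, so successive shifts are 6, 7, 8, ….
For dinner: d+6=j, i+7=p, n+8=v, n+9=w, e+10=o, r+11=c.

jpvwoc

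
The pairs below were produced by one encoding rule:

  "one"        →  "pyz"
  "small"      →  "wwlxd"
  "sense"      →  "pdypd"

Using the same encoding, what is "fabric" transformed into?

ntcmlq

The output letters match the input read backwards, each shifted +11: one reversed is eno. Read the word backwards and shift each letter +11.
Applying it to fabric: reverse → cirbaf; then shift: c+11=n, i+11=t, r+11=c, b+11=m, a+11=l, f+11=q.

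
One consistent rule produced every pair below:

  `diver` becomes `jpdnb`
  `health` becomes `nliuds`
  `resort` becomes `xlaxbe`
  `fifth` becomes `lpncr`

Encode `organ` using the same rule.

uyojx

In diver: d→j is +6, i→p is +7, v→d is +8, e→n is +9 — the shift increases by 1 each position. The shift increases by 1 at each position, starting from +6: 6, 7, 8, ….
Applying it to organ: o+6=u, r+7=y, g+8=o, a+9=j, n+10=x.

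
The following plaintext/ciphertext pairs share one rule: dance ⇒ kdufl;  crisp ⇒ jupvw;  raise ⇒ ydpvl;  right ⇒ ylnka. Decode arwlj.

topic

Shifts by position in dance: pos 0: d→k (+7), pos 1: a→d (+3), pos 2: n→u (+7), pos 3: c→f (+3) — repeating every 2. It's a Vigenère-style cipher with numeric key [7,3]: position i shifts by key[i mod 2].
Decoding arwlj: a−7=t, r−3=o, w−7=p, l−3=i, j−7=c.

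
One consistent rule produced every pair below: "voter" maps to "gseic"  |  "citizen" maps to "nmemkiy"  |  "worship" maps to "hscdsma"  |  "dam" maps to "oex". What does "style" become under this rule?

dejwi

The rule splits by letter class: vowels +4, consonants +11.
On style: s(cons)+11=d, t(cons)+11=e, y(cons)+11=j, l(cons)+11=w, e(vowel)+4=i.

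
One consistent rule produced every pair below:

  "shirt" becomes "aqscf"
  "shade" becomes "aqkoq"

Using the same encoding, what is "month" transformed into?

In shirt: s→a is +8, h→q is +9, i→s is +10, r→c is +11 — the shift increases by 1 each position. Letter i (0-indexed) is shifted by i+8, so successive shifts are 8, 9, 10, ….
Applying it to month: m+8=u, o+9=x, n+10=x, t+11=e, h+12=t.

uxxet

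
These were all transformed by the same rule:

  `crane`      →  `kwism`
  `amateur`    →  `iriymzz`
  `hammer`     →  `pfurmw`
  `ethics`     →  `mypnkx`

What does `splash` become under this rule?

autfam

Shifts by position in crane: pos 0: c→k (+8), pos 1: r→w (+5), pos 2: a→i (+8), pos 3: n→s (+5) — repeating every 2. The shifts repeat in a cycle of length 2: positions 0,1,… shift by +8, +5, then the pattern repeats.
Applying it to splash: s+8=a, p+5=u, l+8=t, a+5=f, s+8=a, h+5=m.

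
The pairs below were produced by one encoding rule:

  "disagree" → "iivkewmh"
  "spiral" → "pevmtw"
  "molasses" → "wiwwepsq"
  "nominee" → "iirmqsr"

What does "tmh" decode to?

The output letters match the input read backwards, each shifted +4: disagree reversed is eergasid. The word is reversed, then every letter is shifted forward by 4.
Decoding tmh: shift back: t−4=p, m−4=i, h−4=d → pid; then reverse → dip.

dip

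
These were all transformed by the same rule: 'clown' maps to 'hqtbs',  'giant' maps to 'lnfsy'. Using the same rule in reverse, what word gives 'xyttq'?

stool

Each letter is shifted forward by 5 in the alphabet (a Caesar shift of +5).
Undoing it on xyttq: x−5=s, y−5=t, t−5=o, t−5=o, q−5=l.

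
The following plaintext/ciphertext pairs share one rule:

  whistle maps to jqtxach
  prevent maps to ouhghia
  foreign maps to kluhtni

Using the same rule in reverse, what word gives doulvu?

uproar

w(22)→j(9) and h(7)→q(16) fit y≡3x+21 (mod 26); the inverse of 3 mod 26 is 9. This is an affine cipher: with a=0,…,z=25, each position x becomes (3x+21) mod 26.
Decoding doulvu: d(3)→9·(3−21)≡20=u; o(14)→9·(14−21)≡15=p; u(20)→9·(20−21)≡17=r; l(11)→9·(11−21)≡14=o; v(21)→9·(21−21)≡0=a; u(20)→9·(20−21)≡17=r (all mod 26).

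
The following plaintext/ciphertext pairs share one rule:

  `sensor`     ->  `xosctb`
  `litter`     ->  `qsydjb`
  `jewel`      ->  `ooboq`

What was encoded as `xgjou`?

sweep

Shifts by position in sensor: pos 0: s→x (+5), pos 1: e→o (+10), pos 2: n→s (+5), pos 3: s→c (+10) — repeating every 2. The shifts repeat in a cycle of length 2: positions 0,1,… shift by +5, +10, then the pattern repeats.
Decoding xgjou: x−5=s, g−10=w, j−5=e, o−10=e, u−5=p.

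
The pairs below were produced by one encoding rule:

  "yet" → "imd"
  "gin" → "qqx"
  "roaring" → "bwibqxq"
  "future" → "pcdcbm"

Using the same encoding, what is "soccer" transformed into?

cwmmmb

The shift depends on letter class: consonant y→i is +10, but vowel e→m is +8. Vowels shift forward by 8 and consonants shift forward by 10.
On soccer: s(cons)+10=c, o(vowel)+8=w, c(cons)+10=m, c(cons)+10=m, e(vowel)+8=m, r(cons)+10=b.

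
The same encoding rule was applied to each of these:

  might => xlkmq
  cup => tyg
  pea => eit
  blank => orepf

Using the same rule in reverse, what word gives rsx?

ton

The output letters match the input read backwards, each shifted +4: might reversed is thgim. Read the word backwards and shift each letter +4.
Undoing it on rsx: shift back: r−4=n, s−4=o, x−4=t → not; then reverse → ton.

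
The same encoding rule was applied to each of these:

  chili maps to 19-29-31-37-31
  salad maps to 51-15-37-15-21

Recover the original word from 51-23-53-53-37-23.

c(#3)→19 and h(#8)→29: differences scale by 2, so n = 2·pos + 13. With a=1..z=26, the number is 2·pos + 13.
Decoding 51-23-53-53-37-23: 51→(51−13)÷2=19=s, 23→(23−13)÷2=5=e, 53→(53−13)÷2=20=t, 53→(53−13)÷2=20=t, 37→(37−13)÷2=12=l, 23→(23−13)÷2=5=e.

settle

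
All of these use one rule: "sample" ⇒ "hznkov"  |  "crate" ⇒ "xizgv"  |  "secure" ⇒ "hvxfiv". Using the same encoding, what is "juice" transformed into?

Each pair mirrors across the alphabet (s↔h, a↔z, m↔n): positions sum to 25. Each letter is replaced by its mirror in the alphabet: a↔z, b↔y, c↔x, and so on (the Atbash cipher).
For juice: j↔q, u↔f, i↔r, c↔x, e↔v.

qfrxv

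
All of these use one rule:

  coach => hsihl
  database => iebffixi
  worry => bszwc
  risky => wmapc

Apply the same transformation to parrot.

Shifts by position in coach: pos 0: c→h (+5), pos 1: o→s (+4), pos 2: a→i (+8), pos 3: c→h (+5), pos 4: h→l (+4) — repeating every 3. It's a Vigenère-style cipher with numeric key [5,4,8]: position i shifts by key[i mod 3].
On parrot: p+5=u, a+4=e, r+8=z, r+5=w, o+4=s, t+8=b.

uezwsb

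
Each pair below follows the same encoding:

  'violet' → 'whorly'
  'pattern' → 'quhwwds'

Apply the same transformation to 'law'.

The output letters match the input read backwards, each shifted +3: violet reversed is teloiv. Read the word backwards and shift each letter +3.
On law: reverse → wal; then shift: w+3=z, a+3=d, l+3=o.

zdo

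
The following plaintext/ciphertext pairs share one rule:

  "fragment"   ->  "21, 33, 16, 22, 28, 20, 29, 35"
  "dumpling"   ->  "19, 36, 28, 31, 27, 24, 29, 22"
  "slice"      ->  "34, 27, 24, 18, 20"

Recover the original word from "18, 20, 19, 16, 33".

cedar

Each letter is replaced by its alphabet position (a=1..z=26) + 15.
Undoing it on 18, 20, 19, 16, 33: 18→(18−15)÷1=3=c, 20→(20−15)÷1=5=e, 19→(19−15)÷1=4=d, 16→(16−15)÷1=1=a, 33→(33−15)÷1=18=r.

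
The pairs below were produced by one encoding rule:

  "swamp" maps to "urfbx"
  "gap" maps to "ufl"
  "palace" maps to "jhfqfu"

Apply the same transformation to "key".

The output letters match the input read backwards, each shifted +5: swamp reversed is pmaws. Two steps: reverse the string, then apply a Caesar shift of +5.
For key: reverse → yek; then shift: y+5=d, e+5=j, k+5=p.

djp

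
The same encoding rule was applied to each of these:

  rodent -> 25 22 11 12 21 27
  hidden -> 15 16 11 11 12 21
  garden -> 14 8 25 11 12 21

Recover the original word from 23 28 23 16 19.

Each letter is replaced by its alphabet position (a=1..z=26) + 7.
Reversing it on 23 28 23 16 19: 23→(23−7)÷1=16=p, 28→(28−7)÷1=21=u, 23→(23−7)÷1=16=p, 16→(16−7)÷1=9=i, 19→(19−7)÷1=12=l.

pupil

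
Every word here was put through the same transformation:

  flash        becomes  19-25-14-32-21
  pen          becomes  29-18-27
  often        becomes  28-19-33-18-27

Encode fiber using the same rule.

19-22-15-18-31

f is letter #6 and maps to 19: an offset of 13. Each letter is replaced by its alphabet position (a=1..z=26) + 13.
On fiber: f=6→19, i=9→22, b=2→15, e=5→18, r=18→31.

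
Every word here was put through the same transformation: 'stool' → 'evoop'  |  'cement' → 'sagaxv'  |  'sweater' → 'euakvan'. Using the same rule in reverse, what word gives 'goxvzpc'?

monthly

This is an affine cipher: with a=0,…,z=25, each position x becomes (17x+10) mod 26.
Undoing it on goxvzpc: g(6)→23·(6−10)≡12=m; o(14)→23·(14−10)≡14=o; x(23)→23·(23−10)≡13=n; v(21)→23·(21−10)≡19=t; z(25)→23·(25−10)≡7=h; p(15)→23·(15−10)≡11=l; c(2)→23·(2−10)≡24=y (all mod 26).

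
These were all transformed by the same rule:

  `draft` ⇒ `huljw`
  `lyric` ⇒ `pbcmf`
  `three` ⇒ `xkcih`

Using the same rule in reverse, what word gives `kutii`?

Shifts by position in draft: pos 0: d→h (+4), pos 1: r→u (+3), pos 2: a→l (+11), pos 3: f→j (+4), pos 4: t→w (+3) — repeating every 3. The shifts repeat in a cycle of length 3: positions 0,1,… shift by +4, +3, +11, then the pattern repeats.
Decoding kutii: k−4=g, u−3=r, t−11=i, i−4=e, i−3=f.

grief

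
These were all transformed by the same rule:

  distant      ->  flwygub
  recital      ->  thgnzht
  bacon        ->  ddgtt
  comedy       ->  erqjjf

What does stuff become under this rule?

uwykl

In distant: d→f is +2, i→l is +3, s→w is +4, t→y is +5 — the shift increases by 1 each position. The shift increases by 1 at each position, starting from +2: 2, 3, 4, ….
Applying it to stuff: s+2=u, t+3=w, u+4=y, f+5=k, f+6=l.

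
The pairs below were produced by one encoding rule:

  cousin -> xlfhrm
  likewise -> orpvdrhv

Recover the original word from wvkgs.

Each pair mirrors across the alphabet (c↔x, o↔l, u↔f): positions sum to 25. This is the alphabet-reversal cipher (Atbash): a becomes z, b becomes y, etc.
Undoing it on wvkgs: w↔d, v↔e, k↔p, g↔t, s↔h.

depth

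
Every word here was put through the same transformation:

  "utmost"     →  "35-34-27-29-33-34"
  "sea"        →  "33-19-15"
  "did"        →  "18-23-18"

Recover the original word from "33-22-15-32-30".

u is letter #21 and maps to 35: an offset of 14. Letters become their 1-based position plus 14 (so a→15, b→16, …).
Undoing it on 33-22-15-32-30: 33→(33−14)÷1=19=s, 22→(22−14)÷1=8=h, 15→(15−14)÷1=1=a, 32→(32−14)÷1=18=r, 30→(30−14)÷1=16=p.

sharp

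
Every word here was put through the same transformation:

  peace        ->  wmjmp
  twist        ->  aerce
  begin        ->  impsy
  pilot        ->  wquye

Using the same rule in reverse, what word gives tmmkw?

medal

In peace: p→w is +7, e→m is +8, a→j is +9, c→m is +10 — the shift increases by 1 each position. Each letter shifts forward by (position + 7), i.e. 7, 8, 9, … — the shift grows by one for each successive letter.
Undoing it on tmmkw: t−7=m, m−8=e, m−9=d, k−10=a, w−11=l.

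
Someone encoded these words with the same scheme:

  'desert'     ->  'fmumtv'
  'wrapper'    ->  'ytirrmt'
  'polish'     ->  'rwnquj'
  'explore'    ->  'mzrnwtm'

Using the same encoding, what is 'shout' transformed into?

The rule splits by letter class: vowels +8, consonants +2.
On shout: s(cons)+2=u, h(cons)+2=j, o(vowel)+8=w, u(vowel)+8=c, t(cons)+2=v.

ujwcv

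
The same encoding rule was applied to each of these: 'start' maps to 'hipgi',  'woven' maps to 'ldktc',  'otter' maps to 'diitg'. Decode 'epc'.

Compare letters: s→h is +15, t→i is +15, a→p is +15 — a constant shift. This is a Caesar cipher with shift 15.
Reversing it on epc: e−15=p, p−15=a, c−15=n.

pan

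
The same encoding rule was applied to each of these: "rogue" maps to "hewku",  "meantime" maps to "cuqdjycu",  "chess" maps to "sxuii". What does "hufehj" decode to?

Compare letters: r→h is +16, o→e is +16, g→w is +16 — a constant shift. Every letter moves 16 places later in the alphabet, wrapping around z→a.
Reversing it on hufehj: h−16=r, u−16=e, f−16=p, e−16=o, h−16=r, j−16=t.

report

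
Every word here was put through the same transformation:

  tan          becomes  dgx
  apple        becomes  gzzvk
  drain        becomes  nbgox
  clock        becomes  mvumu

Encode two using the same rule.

dgu

The shift depends on letter class: consonant t→d is +10, but vowel a→g is +6. The rule splits by letter class: vowels +6, consonants +10.
On two: t(cons)+10=d, w(cons)+10=g, o(vowel)+6=u.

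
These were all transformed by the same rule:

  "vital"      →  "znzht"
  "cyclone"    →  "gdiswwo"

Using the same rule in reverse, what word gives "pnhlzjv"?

In vital: v→z is +4, i→n is +5, t→z is +6, a→h is +7 — the shift increases by 1 each position. The shift increases by 1 at each position, starting from +4: 4, 5, 6, ….
Reversing it on pnhlzjv: p−4=l, n−5=i, h−6=b, l−7=e, z−8=r, j−9=a, v−10=l.

liberal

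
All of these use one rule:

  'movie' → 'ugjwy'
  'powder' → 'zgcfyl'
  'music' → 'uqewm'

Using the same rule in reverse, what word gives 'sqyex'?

This is an affine cipher: with a=0,…,z=25, each position x becomes (19x+0) mod 26.
Undoing it on sqyex: s(18)→11·(18−0)≡16=q; q(16)→11·(16−0)≡20=u; y(24)→11·(24−0)≡4=e; e(4)→11·(4−0)≡18=s; x(23)→11·(23−0)≡19=t (all mod 26).

quest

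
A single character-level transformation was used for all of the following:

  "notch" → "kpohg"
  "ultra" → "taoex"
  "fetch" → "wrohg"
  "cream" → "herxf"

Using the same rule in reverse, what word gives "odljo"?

This is an affine cipher: with a=0,…,z=25, each position x becomes (5x+23) mod 26.
Decoding odljo: o(14)→21·(14−23)≡19=t; d(3)→21·(3−23)≡22=w; l(11)→21·(11−23)≡8=i; j(9)→21·(9−23)≡18=s; o(14)→21·(14−23)≡19=t (all mod 26).

twist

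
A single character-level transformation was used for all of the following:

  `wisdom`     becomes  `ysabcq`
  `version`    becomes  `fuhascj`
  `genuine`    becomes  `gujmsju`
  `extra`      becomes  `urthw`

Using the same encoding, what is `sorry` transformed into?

achhk

w(22)→y(24) and i(8)→s(18) fit y≡19x+22 (mod 26); the inverse of 19 mod 26 is 11. Treating letters as 0–25, the rule is x ↦ 19x + 22 (mod 26).
Applying it to sorry: s(18)→19·18+22≡0=a; o(14)→19·14+22≡2=c; r(17)→19·17+22≡7=h; r(17)→19·17+22≡7=h; y(24)→19·24+22≡10=k (all mod 26).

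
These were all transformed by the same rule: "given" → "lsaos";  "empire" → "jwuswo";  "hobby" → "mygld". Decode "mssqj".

Shifts by position in given: pos 0: g→l (+5), pos 1: i→s (+10), pos 2: v→a (+5), pos 3: e→o (+10) — repeating every 2. It's a Vigenère-style cipher with numeric key [5,10]: position i shifts by key[i mod 2].
Reversing it on mssqj: m−5=h, s−10=i, s−5=n, q−10=g, j−5=e.

hinge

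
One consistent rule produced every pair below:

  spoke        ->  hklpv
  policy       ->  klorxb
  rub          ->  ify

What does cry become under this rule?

xib

Each pair mirrors across the alphabet (s↔h, p↔k, o↔l): positions sum to 25. Each letter is replaced by its mirror in the alphabet: a↔z, b↔y, c↔x, and so on (the Atbash cipher).
On cry: c↔x, r↔i, y↔b.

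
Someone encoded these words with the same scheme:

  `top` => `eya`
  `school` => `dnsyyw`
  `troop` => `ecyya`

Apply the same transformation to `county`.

nyeyej

Two shifts are in play — +10 for a/e/i/o/u, +11 for every other letter.
On county: c(cons)+11=n, o(vowel)+10=y, u(vowel)+10=e, n(cons)+11=y, t(cons)+11=e, y(cons)+11=j.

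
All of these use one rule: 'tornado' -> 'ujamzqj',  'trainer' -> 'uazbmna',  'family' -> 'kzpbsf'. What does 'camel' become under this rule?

t(19)→u(20) and o(14)→j(9) fit y≡23x+25 (mod 26); the inverse of 23 mod 26 is 17. This is an affine cipher: with a=0,…,z=25, each position x becomes (23x+25) mod 26.
For camel: c(2)→23·2+25≡19=t; a(0)→23·0+25≡25=z; m(12)→23·12+25≡15=p; e(4)→23·4+25≡13=n; l(11)→23·11+25≡18=s (all mod 26).

tzpns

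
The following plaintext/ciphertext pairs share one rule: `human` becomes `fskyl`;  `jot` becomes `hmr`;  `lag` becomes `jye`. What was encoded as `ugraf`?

witch

Compare letters: h→f is +24, u→s is +24, m→k is +24 — a constant shift. Each letter is shifted forward by 24 in the alphabet (a Caesar shift of +24).
Reversing it on ugraf: u−24=w, g−24=i, r−24=t, a−24=c, f−24=h.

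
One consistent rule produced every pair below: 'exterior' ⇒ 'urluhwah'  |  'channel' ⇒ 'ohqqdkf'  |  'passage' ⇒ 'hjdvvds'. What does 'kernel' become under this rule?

The output letters match the input read backwards, each shifted +3: exterior reversed is roiretxe. Two steps: reverse the string, then apply a Caesar shift of +3.
For kernel: reverse → lenrek; then shift: l+3=o, e+3=h, n+3=q, r+3=u, e+3=h, k+3=n.

ohquhn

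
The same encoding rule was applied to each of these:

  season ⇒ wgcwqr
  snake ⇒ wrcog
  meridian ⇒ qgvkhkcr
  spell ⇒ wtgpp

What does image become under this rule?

kqckg

The shift depends on letter class: consonant s→w is +4, but vowel e→g is +2. Two shifts are in play — +2 for a/e/i/o/u, +4 for every other letter.
For image: i(vowel)+2=k, m(cons)+4=q, a(vowel)+2=c, g(cons)+4=k, e(vowel)+2=g.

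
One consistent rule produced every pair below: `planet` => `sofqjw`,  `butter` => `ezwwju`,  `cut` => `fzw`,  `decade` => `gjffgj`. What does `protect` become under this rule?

sutwjfw

The shift depends on letter class: consonant p→s is +3, but vowel a→f is +5. Two shifts are in play — +5 for a/e/i/o/u, +3 for every other letter.
On protect: p(cons)+3=s, r(cons)+3=u, o(vowel)+5=t, t(cons)+3=w, e(vowel)+5=j, c(cons)+3=f, t(cons)+3=w.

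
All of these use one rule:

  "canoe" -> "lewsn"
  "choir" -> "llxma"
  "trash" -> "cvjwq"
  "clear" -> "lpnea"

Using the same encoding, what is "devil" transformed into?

The shifts repeat in a cycle of length 2: positions 0,1,… shift by +9, +4, then the pattern repeats.
Applying it to devil: d+9=m, e+4=i, v+9=e, i+4=m, l+9=u.

miemu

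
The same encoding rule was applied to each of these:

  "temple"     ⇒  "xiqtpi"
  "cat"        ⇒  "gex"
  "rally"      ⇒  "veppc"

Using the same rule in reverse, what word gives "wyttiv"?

Compare letters: t→x is +4, e→i is +4, m→q is +4 — a constant shift. Every letter moves 4 places later in the alphabet, wrapping around z→a.
Reversing it on wyttiv: w−4=s, y−4=u, t−4=p, t−4=p, i−4=e, v−4=r.

supper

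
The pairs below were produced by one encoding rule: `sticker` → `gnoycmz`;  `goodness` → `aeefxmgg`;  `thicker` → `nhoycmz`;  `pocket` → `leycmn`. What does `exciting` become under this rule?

mpyonoxa

s(18)→g(6) and t(19)→n(13) fit y≡7x+10 (mod 26); the inverse of 7 mod 26 is 15. This is an affine cipher: with a=0,…,z=25, each position x becomes (7x+10) mod 26.
On exciting: e(4)→7·4+10≡12=m; x(23)→7·23+10≡15=p; c(2)→7·2+10≡24=y; i(8)→7·8+10≡14=o; t(19)→7·19+10≡13=n; i(8)→7·8+10≡14=o; n(13)→7·13+10≡23=x; g(6)→7·6+10≡0=a (all mod 26).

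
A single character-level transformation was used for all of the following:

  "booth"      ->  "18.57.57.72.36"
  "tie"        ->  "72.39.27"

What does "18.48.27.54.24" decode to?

With a=1..z=26, the number is 3·pos + 12.
Reversing it on 18.48.27.54.24: 18→(18−12)÷3=2=b, 48→(48−12)÷3=12=l, 27→(27−12)÷3=5=e, 54→(54−12)÷3=14=n, 24→(24−12)÷3=4=d.

blend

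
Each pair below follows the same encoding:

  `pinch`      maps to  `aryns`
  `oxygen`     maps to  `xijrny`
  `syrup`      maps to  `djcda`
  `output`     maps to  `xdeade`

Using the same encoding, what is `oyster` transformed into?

xjdenc

The shift depends on letter class: consonant p→a is +11, but vowel i→r is +9. Two shifts are in play — +9 for a/e/i/o/u, +11 for every other letter.
On oyster: o(vowel)+9=x, y(cons)+11=j, s(cons)+11=d, t(cons)+11=e, e(vowel)+9=n, r(cons)+11=c.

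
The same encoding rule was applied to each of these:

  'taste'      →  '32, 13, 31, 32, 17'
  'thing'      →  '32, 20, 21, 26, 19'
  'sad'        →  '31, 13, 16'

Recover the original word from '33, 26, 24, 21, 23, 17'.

t is letter #20 and maps to 32: an offset of 12. Letters become their 1-based position plus 12 (so a→13, b→14, …).
Undoing it on 33, 26, 24, 21, 23, 17: 33→(33−12)÷1=21=u, 26→(26−12)÷1=14=n, 24→(24−12)÷1=12=l, 21→(21−12)÷1=9=i, 23→(23−12)÷1=11=k, 17→(17−12)÷1=5=e.

unlike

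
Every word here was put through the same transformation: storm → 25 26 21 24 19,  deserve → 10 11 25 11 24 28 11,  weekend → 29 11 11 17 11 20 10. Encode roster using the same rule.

24 21 25 26 11 24

s is letter #19 and maps to 25: an offset of 6. Each letter is replaced by its alphabet position (a=1..z=26) + 6.
For roster: r=18→24, o=15→21, s=19→25, t=20→26, e=5→11, r=18→24.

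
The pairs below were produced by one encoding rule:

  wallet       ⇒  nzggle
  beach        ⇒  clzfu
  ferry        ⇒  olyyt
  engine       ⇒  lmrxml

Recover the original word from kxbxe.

w(22)→n(13) and a(0)→z(25) fit y≡3x+25 (mod 26); the inverse of 3 mod 26 is 9. This is an affine cipher: with a=0,…,z=25, each position x becomes (3x+25) mod 26.
Decoding kxbxe: k(10)→9·(10−25)≡21=v; x(23)→9·(23−25)≡8=i; b(1)→9·(1−25)≡18=s; x(23)→9·(23−25)≡8=i; e(4)→9·(4−25)≡19=t (all mod 26).

visit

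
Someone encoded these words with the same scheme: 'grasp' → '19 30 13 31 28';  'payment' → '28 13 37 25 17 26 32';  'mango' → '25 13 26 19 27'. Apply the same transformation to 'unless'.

The number is (letter's place in the alphabet, a=1) + 12.
On unless: u=21→33, n=14→26, l=12→24, e=5→17, s=19→31, s=19→31.

33 26 24 17 31 31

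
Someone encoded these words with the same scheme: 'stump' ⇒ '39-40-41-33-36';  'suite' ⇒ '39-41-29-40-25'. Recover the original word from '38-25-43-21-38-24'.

s is letter #19 and maps to 39: an offset of 20. Letters become their 1-based position plus 20 (so a→21, b→22, …).
Undoing it on 38-25-43-21-38-24: 38→(38−20)÷1=18=r, 25→(25−20)÷1=5=e, 43→(43−20)÷1=23=w, 21→(21−20)÷1=1=a, 38→(38−20)÷1=18=r, 24→(24−20)÷1=4=d.

reward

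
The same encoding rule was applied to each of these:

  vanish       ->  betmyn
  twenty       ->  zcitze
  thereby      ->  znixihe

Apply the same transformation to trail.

zxemr

The shift depends on letter class: consonant v→b is +6, but vowel a→e is +4. The rule splits by letter class: vowels +4, consonants +6.
For trail: t(cons)+6=z, r(cons)+6=x, a(vowel)+4=e, i(vowel)+4=m, l(cons)+6=r.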